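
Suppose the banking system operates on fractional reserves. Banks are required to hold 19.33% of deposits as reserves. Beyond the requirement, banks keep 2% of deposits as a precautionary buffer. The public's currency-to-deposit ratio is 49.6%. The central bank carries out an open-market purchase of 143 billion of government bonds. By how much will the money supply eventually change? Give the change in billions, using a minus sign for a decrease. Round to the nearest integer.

302 billion

The money multiplier is m = (1 + c) / (rr + e + c) = (1 + 0.496) / (0.1933 + 0.02 + 0.496) ≈ 2.1091.
The purchase adds 143 billion of base, so ΔM = m × ΔMB = 2.1091 × (+143) = 301.6013 billion.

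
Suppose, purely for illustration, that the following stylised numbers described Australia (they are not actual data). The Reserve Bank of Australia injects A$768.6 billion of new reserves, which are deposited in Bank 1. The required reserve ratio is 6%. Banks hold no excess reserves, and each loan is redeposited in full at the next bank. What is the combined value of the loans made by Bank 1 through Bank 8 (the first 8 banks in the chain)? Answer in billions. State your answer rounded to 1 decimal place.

Bank i lends (1 − rr)^i of the original deposit: Bank 1 lends 768.6·0.9400 = 722.4840, Bank 2 lends 768.6·0.9400² ≈ 679.1350, and so on.
Summing a geometric series: total = 768.6·[0.9400·(1 − 0.9400^8) / (1 − 0.9400)] ≈ 4701.3366 billion.

A$4701.3 billion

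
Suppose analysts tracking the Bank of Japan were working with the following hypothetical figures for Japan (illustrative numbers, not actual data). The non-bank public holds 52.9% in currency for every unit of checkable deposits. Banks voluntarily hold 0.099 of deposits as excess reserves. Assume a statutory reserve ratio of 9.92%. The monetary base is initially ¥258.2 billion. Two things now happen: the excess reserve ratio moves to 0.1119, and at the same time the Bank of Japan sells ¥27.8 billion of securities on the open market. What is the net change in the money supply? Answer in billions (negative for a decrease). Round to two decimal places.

Before: m₁ = (1 + 0.529) / (0.0992 + 0.099 + 0.529) ≈ 2.102585, MB₁ = 258.2, so M₁ = 2.102585 × 258.2 ≈ 542.8874 billion.
After: m₂ = (1 + 0.529) / (0.0992 + 0.1119 + 0.529) ≈ 2.065937, MB₂ = 258.2 − 27.8 = 230.4, so M₂ = 2.065937 × 230.4 ≈ 475.9919 billion.
ΔM = M₂ − M₁ = 475.9919 − 542.8874 = -66.8955 billion.

-66.90 billion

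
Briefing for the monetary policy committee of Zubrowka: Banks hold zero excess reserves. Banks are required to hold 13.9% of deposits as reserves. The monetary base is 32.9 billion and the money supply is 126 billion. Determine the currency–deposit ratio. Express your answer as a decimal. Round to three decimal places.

Using m = M/MB = 126/32.9 ≈ 3.829787. From m = (1 + c)/(c + rr + e), rearranging gives 1 + c = m·(c + rr + e), so c·(1 − m) = m·(rr + e) − 1.
Hence c = [m·(rr + e) − 1]/(1 − m) = [3.829787 × (0.139 + 0) − 1] / (1 − 3.829787) ≈ 0.165263.

0.165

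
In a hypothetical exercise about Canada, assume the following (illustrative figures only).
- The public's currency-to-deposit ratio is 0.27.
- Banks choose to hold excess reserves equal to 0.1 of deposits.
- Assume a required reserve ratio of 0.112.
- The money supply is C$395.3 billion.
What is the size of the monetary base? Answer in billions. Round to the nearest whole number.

The money multiplier is m = (1 + c) / (rr + e + c) = (1 + 0.27) / (0.112 + 0.1 + 0.27) ≈ 2.6349.
MB = M / m = 395.3 / 2.6349 ≈ 150.0247 billion.

C$150 billion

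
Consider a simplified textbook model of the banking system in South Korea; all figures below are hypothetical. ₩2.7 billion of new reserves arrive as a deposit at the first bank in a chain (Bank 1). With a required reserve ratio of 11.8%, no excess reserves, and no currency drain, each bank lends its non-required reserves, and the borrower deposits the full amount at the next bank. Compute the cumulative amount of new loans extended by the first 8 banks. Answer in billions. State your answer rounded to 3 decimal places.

Bank i lends (1 − rr)^i of the original deposit: Bank 1 lends 2.7·0.8820 = 2.3814, Bank 2 lends 2.7·0.8820² ≈ 2.1004, and so on.
Summing a geometric series: total = 2.7·[0.8820·(1 − 0.8820^8) / (1 − 0.8820)] ≈ 12.7904 billion.

₩12.790 billion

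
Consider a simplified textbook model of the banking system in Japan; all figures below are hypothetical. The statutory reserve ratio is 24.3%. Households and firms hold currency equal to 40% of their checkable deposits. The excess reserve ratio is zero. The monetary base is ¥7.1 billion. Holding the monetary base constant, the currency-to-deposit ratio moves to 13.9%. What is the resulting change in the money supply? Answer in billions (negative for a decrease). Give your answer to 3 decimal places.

Initially m₁ = (1 + 0.4) / (0.243 + 0.4) ≈ 2.17729, so M₁ = 2.17729 × 7.1 ≈ 15.4588 billion.
After the change m₂ = (1 + 0.139) / (0.243 + 0.139) ≈ 2.98168, so M₂ = 2.98168 × 7.1 ≈ 21.1699 billion.
ΔM = M₂ − M₁ = 21.1699 − 15.4588 = 5.7111 billion.

¥5.711 billion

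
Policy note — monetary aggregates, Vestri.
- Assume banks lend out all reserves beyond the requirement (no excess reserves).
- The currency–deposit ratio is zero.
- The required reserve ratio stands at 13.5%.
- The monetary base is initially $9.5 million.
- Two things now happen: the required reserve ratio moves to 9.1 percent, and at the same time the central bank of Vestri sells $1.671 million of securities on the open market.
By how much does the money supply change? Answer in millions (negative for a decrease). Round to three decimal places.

Before: m₁ = 1 / (0.135) ≈ 7.40741, MB₁ = 9.5, so M₁ = 7.40741 × 9.5 ≈ 70.3704 million.
After: m₂ = 1 / (0.091) ≈ 10.98901, MB₂ = 9.5 − 1.671 = 7.829, so M₂ = 10.98901 × 7.829 ≈ 86.033 million.
ΔM = M₂ − M₁ = 86.033 − 70.3704 = 15.6626 million.

$15.663 million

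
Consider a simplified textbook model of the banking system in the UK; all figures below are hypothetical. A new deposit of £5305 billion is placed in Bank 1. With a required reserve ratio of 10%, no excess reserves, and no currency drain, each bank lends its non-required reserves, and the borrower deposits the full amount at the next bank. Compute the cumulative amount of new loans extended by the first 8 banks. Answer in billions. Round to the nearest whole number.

£27192 billion

Bank i lends (1 − rr)^i of the original deposit: Bank 1 lends 5305·0.9000 = 4774.5000, Bank 2 lends 5305·0.9000² = 4297.0500, and so on.
Summing a geometric series: total = 5305·[0.9000·(1 − 0.9000^8) / (1 − 0.9000)] ≈ 27192.3431 billion.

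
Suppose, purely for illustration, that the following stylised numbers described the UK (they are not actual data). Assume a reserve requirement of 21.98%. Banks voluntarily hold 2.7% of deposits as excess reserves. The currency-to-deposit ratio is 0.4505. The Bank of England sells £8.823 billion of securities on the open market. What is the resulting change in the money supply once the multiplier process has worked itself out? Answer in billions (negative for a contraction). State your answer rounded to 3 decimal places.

-18.353 billion

The money multiplier is m = (1 + c) / (rr + e + c) = (1 + 0.4505) / (0.2198 + 0.027 + 0.4505) ≈ 2.08017.
The sale removes 8.823 billion of base, so ΔM = m × ΔMB = 2.08017 × (−8.823) ≈ -18.3533 billion.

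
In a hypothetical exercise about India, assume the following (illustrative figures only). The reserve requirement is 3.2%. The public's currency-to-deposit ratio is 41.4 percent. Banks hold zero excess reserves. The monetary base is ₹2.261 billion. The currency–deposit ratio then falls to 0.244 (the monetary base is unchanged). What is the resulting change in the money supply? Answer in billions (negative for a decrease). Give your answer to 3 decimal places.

Initially m₁ = (1 + 0.414) / (0.032 + 0.414) ≈ 3.17040, so M₁ = 3.17040 × 2.261 ≈ 7.1683 billion.
After the change m₂ = (1 + 0.244) / (0.032 + 0.244) ≈ 4.50725, so M₂ = 4.50725 × 2.261 ≈ 10.1909 billion.
ΔM = M₂ − M₁ = 10.1909 − 7.1683 = 3.0226 billion.

₹3.023 billion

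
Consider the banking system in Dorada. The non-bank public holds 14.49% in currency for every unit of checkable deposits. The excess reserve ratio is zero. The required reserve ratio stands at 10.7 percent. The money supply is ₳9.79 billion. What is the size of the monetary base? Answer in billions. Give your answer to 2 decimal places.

The money multiplier is m = (1 + c) / (rr + c) = (1 + 0.1449) / (0.107 + 0.1449) ≈ 4.5451.
MB = M / m = 9.79 / 4.5451 ≈ 2.154 billion.

₳2.15 billion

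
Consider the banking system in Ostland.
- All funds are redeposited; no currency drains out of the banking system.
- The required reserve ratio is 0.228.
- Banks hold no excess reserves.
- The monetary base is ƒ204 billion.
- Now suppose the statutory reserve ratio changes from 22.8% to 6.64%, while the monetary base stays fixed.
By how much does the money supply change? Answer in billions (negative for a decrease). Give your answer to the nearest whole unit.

ƒ2178 billion

Initially m₁ = 1 / (0.228) ≈ 4.3860, so M₁ = 4.3860 × 204 = 894.744 billion.
After the change m₂ = 1 / (0.0664) ≈ 15.0602, so M₂ = 15.0602 × 204 = 3072.2808 billion.
ΔM = M₂ − M₁ = 3072.2808 − 894.744 = 2177.5368 billion.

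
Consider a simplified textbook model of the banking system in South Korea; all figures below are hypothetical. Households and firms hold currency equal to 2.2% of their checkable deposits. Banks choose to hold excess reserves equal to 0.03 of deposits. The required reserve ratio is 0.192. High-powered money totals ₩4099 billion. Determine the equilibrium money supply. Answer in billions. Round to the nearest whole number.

₩17169 billion

The money multiplier is m = (1 + c) / (rr + e + c) = (1 + 0.022) / (0.192 + 0.03 + 0.022) ≈ 4.18852.
So M = m × MB = 4.18852 × 4099 ≈ 17168.7435 billion.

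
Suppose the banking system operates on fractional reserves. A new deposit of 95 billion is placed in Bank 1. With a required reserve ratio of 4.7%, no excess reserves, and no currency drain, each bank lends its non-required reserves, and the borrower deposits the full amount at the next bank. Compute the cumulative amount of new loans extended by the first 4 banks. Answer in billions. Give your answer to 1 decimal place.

337.4 billion

Bank i lends (1 − rr)^i of the original deposit: Bank 1 lends 95·0.9530 = 90.5350, Bank 2 lends 95·0.9530² ≈ 86.2799, and so on.
Summing a geometric series: total = 95·[0.9530·(1 − 0.9530^4) / (1 − 0.9530)] ≈ 337.3997 billion.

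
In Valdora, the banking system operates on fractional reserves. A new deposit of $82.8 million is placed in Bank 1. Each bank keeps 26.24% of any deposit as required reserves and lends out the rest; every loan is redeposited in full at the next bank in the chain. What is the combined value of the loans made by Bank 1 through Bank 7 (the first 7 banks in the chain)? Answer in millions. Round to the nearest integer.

$205 million

Bank i lends (1 − rr)^i of the original deposit: Bank 1 lends 82.8·0.7376 ≈ 61.0733, Bank 2 lends 82.8·0.7376² ≈ 45.0477, and so on.
Summing a geometric series: total = 82.8·[0.7376·(1 − 0.7376^7) / (1 − 0.7376)] ≈ 205.1027 million.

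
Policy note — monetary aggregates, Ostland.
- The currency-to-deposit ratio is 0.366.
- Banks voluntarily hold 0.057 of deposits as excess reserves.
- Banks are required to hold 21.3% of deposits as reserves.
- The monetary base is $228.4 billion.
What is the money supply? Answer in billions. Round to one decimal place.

The money multiplier is m = (1 + c) / (rr + e + c) = (1 + 0.366) / (0.213 + 0.057 + 0.366) ≈ 2.14780.
So M = m × MB = 2.14780 × 228.4 ≈ 490.5575 billion.

$490.6 billion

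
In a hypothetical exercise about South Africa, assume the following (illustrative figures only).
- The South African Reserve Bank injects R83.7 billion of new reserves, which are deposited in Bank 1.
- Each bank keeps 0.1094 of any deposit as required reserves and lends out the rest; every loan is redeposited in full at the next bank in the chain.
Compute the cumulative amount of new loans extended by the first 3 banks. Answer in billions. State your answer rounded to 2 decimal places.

R200.06 billion

Bank i lends (1 − rr)^i of the original deposit: Bank 1 lends 83.7·0.8906 ≈ 74.5432, Bank 2 lends 83.7·0.8906² ≈ 66.3882, and so on.
Summing a geometric series: total = 83.7·[0.8906·(1 − 0.8906^3) / (1 − 0.8906)] ≈ 200.0567 billion.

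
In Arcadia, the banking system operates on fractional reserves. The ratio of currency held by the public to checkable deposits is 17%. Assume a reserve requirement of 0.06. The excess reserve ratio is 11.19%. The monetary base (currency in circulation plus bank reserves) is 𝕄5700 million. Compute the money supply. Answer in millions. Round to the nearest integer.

The money multiplier is m = (1 + c) / (rr + e + c) = (1 + 0.17) / (0.06 + 0.1119 + 0.17) ≈ 3.42205.
So M = m × MB = 3.42205 × 5700 = 19505.685 million.

𝕄19506 million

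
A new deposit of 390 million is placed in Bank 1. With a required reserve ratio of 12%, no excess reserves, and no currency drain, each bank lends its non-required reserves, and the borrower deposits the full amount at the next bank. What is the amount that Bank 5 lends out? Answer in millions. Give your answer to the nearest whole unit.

206 million

Each bank lends a fraction (1 − rr) = 0.8800 of the deposit it receives, so Bank 5 receives 390·0.8800^4 and lends 390·0.8800^5 ≈ 205.8154 million.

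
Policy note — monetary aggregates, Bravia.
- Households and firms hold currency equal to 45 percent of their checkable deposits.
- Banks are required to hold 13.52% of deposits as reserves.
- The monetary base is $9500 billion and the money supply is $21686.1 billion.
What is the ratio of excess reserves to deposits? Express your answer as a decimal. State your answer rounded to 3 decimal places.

Using m = M/MB = 21686.1/9500 ≈ 2.282747. Since m = (1 + c)/(c + rr + e), the denominator satisfies c + rr + e = (1 + c)/m = (1 + 0.45) / 2.282747 ≈ 0.635200.
With c = 0.45 and rr = 0.1352, the ratio of excess reserves to deposits is 0.635200 − 0.45 − 0.1352 = 0.05.

0.050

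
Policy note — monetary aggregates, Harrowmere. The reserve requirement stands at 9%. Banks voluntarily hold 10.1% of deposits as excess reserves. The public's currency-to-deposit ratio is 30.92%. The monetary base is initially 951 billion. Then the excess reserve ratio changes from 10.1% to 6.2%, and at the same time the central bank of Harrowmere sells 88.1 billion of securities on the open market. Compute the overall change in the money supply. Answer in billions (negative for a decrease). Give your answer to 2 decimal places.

Before: m₁ = (1 + 0.3092) / (0.09 + 0.101 + 0.3092) ≈ 2.617353, MB₁ = 951, so M₁ = 2.617353 × 951 ≈ 2489.1027 billion.
After: m₂ = (1 + 0.3092) / (0.09 + 0.062 + 0.3092) ≈ 2.838682, MB₂ = 951 − 88.1 = 862.9, so M₂ = 2.838682 × 862.9 ≈ 2449.4987 billion.
ΔM = M₂ − M₁ = 2449.4987 − 2489.1027 = -39.604 billion.

-39.60 billion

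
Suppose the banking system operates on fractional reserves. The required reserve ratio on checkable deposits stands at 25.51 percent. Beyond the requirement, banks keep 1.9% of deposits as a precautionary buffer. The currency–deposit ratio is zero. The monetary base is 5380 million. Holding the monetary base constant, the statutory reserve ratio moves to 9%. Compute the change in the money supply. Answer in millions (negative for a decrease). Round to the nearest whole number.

Initially m₁ = 1 / (0.2551 + 0.019) ≈ 3.64830, so M₁ = 3.64830 × 5380 = 19627.854 million.
After the change m₂ = 1 / (0.09 + 0.019) ≈ 9.17431, so M₂ = 9.17431 × 5380 = 49357.7878 million.
ΔM = M₂ − M₁ = 49357.7878 − 19627.854 = 29729.9338 million.

29730 million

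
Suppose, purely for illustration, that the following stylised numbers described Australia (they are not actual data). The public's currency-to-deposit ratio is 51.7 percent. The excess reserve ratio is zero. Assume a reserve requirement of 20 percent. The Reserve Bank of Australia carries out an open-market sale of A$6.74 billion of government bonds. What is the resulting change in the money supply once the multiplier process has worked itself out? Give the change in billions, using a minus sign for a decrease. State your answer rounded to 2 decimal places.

-14.26 billion

The money multiplier is m = (1 + c) / (rr + c) = (1 + 0.517) / (0.2 + 0.517) ≈ 2.1158.
The sale removes 6.74 billion of base, so ΔM = m × ΔMB = 2.1158 × (−6.74) ≈ -14.2605 billion.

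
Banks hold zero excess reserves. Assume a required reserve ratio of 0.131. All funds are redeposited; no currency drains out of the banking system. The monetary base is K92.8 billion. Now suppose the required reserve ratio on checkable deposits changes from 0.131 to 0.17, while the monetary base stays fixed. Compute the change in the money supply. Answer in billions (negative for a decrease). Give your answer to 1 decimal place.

Initially m₁ = 1 / (0.131) ≈ 7.6336, so M₁ = 7.6336 × 92.8 ≈ 708.3981 billion.
After the change m₂ = 1 / (0.17) ≈ 5.8824, so M₂ = 5.8824 × 92.8 ≈ 545.8867 billion.
ΔM = M₂ − M₁ = 545.8867 − 708.3981 = -162.5114 billion.

-162.5 billion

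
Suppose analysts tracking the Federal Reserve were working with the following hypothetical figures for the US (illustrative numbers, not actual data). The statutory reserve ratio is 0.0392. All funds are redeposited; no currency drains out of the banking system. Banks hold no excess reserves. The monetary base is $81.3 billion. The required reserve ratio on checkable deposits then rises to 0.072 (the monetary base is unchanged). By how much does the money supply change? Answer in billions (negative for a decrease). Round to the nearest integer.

Initially m₁ = 1 / (0.0392) ≈ 25.5102, so M₁ = 25.5102 × 81.3 ≈ 2073.9793 billion.
After the change m₂ = 1 / (0.072) ≈ 13.8889, so M₂ = 13.8889 × 81.3 ≈ 1129.1676 billion.
ΔM = M₂ − M₁ = 1129.1676 − 2073.9793 = -944.8117 billion.

-945 billion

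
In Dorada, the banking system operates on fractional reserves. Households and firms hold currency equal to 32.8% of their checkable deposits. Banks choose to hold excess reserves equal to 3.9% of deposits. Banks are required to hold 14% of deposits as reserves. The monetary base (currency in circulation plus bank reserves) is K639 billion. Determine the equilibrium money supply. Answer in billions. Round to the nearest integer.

The money multiplier is m = (1 + c) / (rr + e + c) = (1 + 0.328) / (0.14 + 0.039 + 0.328) ≈ 2.6193.
So M = m × MB = 2.6193 × 639 = 1673.7327 billion.

K1674 billion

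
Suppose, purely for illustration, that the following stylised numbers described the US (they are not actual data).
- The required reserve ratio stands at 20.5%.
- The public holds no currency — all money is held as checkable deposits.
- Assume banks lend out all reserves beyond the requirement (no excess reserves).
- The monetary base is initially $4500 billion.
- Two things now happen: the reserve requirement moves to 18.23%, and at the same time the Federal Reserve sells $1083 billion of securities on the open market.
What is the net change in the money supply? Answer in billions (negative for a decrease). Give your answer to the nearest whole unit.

Before: m₁ = 1 / (0.205) ≈ 4.87805, MB₁ = 4500, so M₁ = 4.87805 × 4500 = 21951.225 billion.
After: m₂ = 1 / (0.1823) ≈ 5.48546, MB₂ = 4500 − 1083 = 3417, so M₂ = 5.48546 × 3417 ≈ 18743.8168 billion.
ΔM = M₂ − M₁ = 18743.8168 − 21951.225 = -3207.4082 billion.

-3207 billion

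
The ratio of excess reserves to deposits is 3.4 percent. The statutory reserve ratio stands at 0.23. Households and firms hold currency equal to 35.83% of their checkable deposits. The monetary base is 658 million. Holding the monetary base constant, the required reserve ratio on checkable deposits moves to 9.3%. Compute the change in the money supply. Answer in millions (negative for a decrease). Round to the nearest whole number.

405 million

Initially m₁ = (1 + 0.3583) / (0.23 + 0.034 + 0.3583) ≈ 2.1827, so M₁ = 2.1827 × 658 = 1436.2166 million.
After the change m₂ = (1 + 0.3583) / (0.093 + 0.034 + 0.3583) ≈ 2.7989, so M₂ = 2.7989 × 658 = 1841.6762 million.
ΔM = M₂ − M₁ = 1841.6762 − 1436.2166 = 405.4596 million.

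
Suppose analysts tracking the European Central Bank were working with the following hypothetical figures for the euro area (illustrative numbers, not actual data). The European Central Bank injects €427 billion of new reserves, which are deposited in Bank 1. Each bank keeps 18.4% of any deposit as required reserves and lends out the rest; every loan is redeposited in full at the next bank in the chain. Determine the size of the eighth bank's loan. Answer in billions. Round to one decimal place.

Each bank lends a fraction (1 − rr) = 0.8160 of the deposit it receives, so Bank 8 receives 427·0.8160^7 and lends 427·0.8160^8 ≈ 83.9362 billion.

€83.9 billion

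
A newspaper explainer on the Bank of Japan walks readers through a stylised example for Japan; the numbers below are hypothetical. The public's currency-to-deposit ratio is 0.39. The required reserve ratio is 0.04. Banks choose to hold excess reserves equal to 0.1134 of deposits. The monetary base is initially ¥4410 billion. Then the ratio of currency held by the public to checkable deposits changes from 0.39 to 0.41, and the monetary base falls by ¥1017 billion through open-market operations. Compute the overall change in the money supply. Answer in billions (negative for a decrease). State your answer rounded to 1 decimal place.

-2789.1 billion

Before: m₁ = (1 + 0.39) / (0.04 + 0.1134 + 0.39) ≈ 2.557968, MB₁ = 4410, so M₁ = 2.557968 × 4410 ≈ 11280.6389 billion.
After: m₂ = (1 + 0.41) / (0.04 + 0.1134 + 0.41) ≈ 2.502662, MB₂ = 4410 − 1017 = 3393, so M₂ = 2.502662 × 3393 ≈ 8491.5322 billion.
ΔM = M₂ − M₁ = 8491.5322 − 11280.6389 = -2789.1067 billion.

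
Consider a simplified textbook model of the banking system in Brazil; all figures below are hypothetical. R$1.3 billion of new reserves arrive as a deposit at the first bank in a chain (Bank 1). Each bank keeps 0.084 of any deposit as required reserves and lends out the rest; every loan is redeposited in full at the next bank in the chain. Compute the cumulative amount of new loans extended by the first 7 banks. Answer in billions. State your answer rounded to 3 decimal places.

Bank i lends (1 − rr)^i of the original deposit: Bank 1 lends 1.3·0.9160 = 1.1908, Bank 2 lends 1.3·0.9160² ≈ 1.0908, and so on.
Summing a geometric series: total = 1.3·[0.9160·(1 − 0.9160^7) / (1 − 0.9160)] ≈ 6.5056 billion.

R$6.506 billion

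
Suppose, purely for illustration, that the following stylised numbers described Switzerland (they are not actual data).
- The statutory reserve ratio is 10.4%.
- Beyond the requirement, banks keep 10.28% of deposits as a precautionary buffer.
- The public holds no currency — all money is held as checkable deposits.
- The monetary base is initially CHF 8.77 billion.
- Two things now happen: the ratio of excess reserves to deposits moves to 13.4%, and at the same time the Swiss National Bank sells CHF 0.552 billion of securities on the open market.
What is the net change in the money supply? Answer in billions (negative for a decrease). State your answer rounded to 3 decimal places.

-7.879 billion

Before: m₁ = 1 / (0.104 + 0.1028) ≈ 4.83559, MB₁ = 8.77, so M₁ = 4.83559 × 8.77 ≈ 42.4081 billion.
After: m₂ = 1 / (0.104 + 0.134) ≈ 4.20168, MB₂ = 8.77 − 0.552 = 8.218, so M₂ = 4.20168 × 8.218 ≈ 34.5294 billion.
ΔM = M₂ − M₁ = 34.5294 − 42.4081 = -7.8787 billion.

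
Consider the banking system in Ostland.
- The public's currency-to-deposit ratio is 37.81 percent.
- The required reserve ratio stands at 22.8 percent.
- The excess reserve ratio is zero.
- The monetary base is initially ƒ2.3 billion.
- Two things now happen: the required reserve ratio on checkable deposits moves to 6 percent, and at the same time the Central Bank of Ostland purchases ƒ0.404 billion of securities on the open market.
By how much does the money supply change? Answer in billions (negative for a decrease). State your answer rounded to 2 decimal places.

Before: m₁ = (1 + 0.3781) / (0.228 + 0.3781) ≈ 2.2737, MB₁ = 2.3, so M₁ = 2.2737 × 2.3 ≈ 5.2295 billion.
After: m₂ = (1 + 0.3781) / (0.06 + 0.3781) ≈ 3.1456, MB₂ = 2.3 + 0.404 = 2.704, so M₂ = 3.1456 × 2.704 ≈ 8.5057 billion.
ΔM = M₂ − M₁ = 8.5057 − 5.2295 = 3.2762 billion.

ƒ3.28 billion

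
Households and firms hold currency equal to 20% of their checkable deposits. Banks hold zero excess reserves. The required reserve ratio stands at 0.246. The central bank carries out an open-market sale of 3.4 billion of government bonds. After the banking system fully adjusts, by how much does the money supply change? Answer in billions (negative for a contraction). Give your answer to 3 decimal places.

-9.148 billion

The money multiplier is m = (1 + c) / (rr + c) = (1 + 0.2) / (0.246 + 0.2) ≈ 2.69058.
The sale removes 3.4 billion of base, so ΔM = m × ΔMB = 2.69058 × (−3.4) ≈ -9.148 billion.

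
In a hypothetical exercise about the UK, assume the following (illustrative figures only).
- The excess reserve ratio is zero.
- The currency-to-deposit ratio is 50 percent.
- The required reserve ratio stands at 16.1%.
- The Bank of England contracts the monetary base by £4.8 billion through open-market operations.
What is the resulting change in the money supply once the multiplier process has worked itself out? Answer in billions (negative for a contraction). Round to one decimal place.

-10.9 billion

The money multiplier is m = (1 + c) / (rr + c) = (1 + 0.5) / (0.161 + 0.5) ≈ 2.2693.
The sale removes 4.8 billion of base, so ΔM = m × ΔMB = 2.2693 × (−4.8) ≈ -10.8926 billion.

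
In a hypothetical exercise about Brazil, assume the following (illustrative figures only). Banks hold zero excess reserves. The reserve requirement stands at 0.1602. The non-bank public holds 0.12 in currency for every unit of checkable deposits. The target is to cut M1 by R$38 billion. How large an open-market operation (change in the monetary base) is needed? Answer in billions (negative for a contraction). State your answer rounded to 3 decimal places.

The money multiplier is m = (1 + c) / (rr + c) = (1 + 0.12) / (0.1602 + 0.12) ≈ 3.997145.
ΔMB = ΔM / m = (−38) / 3.997145 ≈ -9.5068 billion.

-9.507 billion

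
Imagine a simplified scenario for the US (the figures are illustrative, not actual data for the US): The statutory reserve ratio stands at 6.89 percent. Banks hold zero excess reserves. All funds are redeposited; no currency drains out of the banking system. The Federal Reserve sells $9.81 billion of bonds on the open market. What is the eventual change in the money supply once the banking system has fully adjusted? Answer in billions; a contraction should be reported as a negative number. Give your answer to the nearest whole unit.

-142 billion

The simple money multiplier is m = 1/rr = 1/0.0689 ≈ 14.5138.
An open-market sale reduces the monetary base by 9.81 billion, so ΔM = m × ΔMB = 14.5138 × (−9.81) ≈ -142.3804 billion.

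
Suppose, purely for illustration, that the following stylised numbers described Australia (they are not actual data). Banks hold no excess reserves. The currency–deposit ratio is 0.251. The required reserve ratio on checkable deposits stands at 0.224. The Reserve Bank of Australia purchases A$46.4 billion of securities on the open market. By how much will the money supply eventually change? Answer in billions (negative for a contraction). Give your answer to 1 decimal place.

The money multiplier is m = (1 + c) / (rr + c) = (1 + 0.251) / (0.224 + 0.251) ≈ 2.6337.
The purchase adds 46.4 billion of base, so ΔM = m × ΔMB = 2.6337 × (+46.4) ≈ 122.2037 billion.

A$122.2 billion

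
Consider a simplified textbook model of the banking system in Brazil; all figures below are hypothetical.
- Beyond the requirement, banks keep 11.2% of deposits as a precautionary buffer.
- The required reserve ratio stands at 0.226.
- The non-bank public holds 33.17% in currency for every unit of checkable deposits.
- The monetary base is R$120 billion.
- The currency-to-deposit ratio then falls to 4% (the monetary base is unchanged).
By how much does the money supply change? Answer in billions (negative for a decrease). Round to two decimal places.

Initially m₁ = (1 + 0.3317) / (0.226 + 0.112 + 0.3317) ≈ 1.988502, so M₁ = 1.988502 × 120 ≈ 238.6202 billion.
After the change m₂ = (1 + 0.04) / (0.226 + 0.112 + 0.04) ≈ 2.751323, so M₂ = 2.751323 × 120 ≈ 330.1588 billion.
ΔM = M₂ − M₁ = 330.1588 − 238.6202 = 91.5386 billion.

R$91.54 billion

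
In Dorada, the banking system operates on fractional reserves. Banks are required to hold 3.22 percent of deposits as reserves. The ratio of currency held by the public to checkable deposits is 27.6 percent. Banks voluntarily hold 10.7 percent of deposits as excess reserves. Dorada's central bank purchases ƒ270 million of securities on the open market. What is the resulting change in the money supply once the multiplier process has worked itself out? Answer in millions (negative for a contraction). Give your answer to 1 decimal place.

ƒ829.8 million

The money multiplier is m = (1 + c) / (rr + e + c) = (1 + 0.276) / (0.0322 + 0.107 + 0.276) ≈ 3.07322.
The purchase adds 270 million of base, so ΔM = m × ΔMB = 3.07322 × (+270) = 829.7694 million.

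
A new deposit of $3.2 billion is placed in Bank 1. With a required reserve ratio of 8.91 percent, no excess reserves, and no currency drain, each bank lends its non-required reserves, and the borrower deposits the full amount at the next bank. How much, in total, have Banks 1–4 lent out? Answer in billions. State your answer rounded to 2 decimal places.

$10.19 billion

Bank i lends (1 − rr)^i of the original deposit: Bank 1 lends 3.2·0.9109 ≈ 2.9149, Bank 2 lends 3.2·0.9109² ≈ 2.6552, and so on.
Summing a geometric series: total = 3.2·[0.9109·(1 − 0.9109^4) / (1 − 0.9109)] ≈ 10.1917 billion.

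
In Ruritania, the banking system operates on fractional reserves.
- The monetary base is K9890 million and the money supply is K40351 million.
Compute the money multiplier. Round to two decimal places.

The money multiplier is m = M / MB = 40351 / 9890 ≈ 4.07998.

4.08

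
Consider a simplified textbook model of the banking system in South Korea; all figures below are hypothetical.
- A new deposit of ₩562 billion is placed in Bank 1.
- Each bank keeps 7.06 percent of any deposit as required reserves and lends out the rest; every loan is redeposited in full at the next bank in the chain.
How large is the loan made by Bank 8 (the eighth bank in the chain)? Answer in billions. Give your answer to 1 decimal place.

Each bank lends a fraction (1 − rr) = 0.9294 of the deposit it receives, so Bank 8 receives 562·0.9294^7 and lends 562·0.9294^8 ≈ 312.8655 billion.

₩312.9 billion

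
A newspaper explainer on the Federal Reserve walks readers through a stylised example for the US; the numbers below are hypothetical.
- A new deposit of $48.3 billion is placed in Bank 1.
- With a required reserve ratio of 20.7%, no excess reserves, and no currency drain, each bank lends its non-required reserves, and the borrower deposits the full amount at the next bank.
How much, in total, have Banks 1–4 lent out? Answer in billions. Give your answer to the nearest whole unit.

Bank i lends (1 − rr)^i of the original deposit: Bank 1 lends 48.3·0.7930 = 38.3019, Bank 2 lends 48.3·0.7930² ≈ 30.3734, and so on.
Summing a geometric series: total = 48.3·[0.7930·(1 − 0.7930^4) / (1 − 0.7930)] ≈ 111.8617 billion.

$112 billion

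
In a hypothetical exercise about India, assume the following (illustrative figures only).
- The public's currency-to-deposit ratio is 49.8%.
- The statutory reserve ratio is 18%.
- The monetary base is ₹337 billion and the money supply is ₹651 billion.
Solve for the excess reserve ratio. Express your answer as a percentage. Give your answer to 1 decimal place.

Using m = M/MB = 651/337 ≈ 1.931751. Since m = (1 + c)/(c + rr + e), the denominator satisfies c + rr + e = (1 + c)/m = (1 + 0.498) / 1.931751 ≈ 0.775462.
With c = 0.498 and rr = 0.18, the excess reserve ratio is 0.775462 − 0.498 − 0.18 = 0.097462.

9.7%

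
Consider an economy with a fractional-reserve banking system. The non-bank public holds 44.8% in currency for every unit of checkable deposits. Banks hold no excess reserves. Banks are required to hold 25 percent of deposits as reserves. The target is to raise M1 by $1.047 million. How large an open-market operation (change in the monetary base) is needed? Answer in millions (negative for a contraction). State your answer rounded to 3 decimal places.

$0.505 million

The money multiplier is m = (1 + c) / (rr + c) = (1 + 0.448) / (0.25 + 0.448) ≈ 2.07450.
ΔMB = ΔM / m = (+1.047) / 2.07450 ≈ 0.5047 million.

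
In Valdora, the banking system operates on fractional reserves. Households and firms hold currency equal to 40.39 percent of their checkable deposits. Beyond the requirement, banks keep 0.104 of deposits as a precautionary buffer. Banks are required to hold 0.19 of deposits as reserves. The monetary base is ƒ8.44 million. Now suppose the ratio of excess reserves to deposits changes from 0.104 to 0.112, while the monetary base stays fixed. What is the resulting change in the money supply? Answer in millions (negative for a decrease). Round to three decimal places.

-0.192 million

Initially m₁ = (1 + 0.4039) / (0.19 + 0.104 + 0.4039) ≈ 2.01161, so M₁ = 2.01161 × 8.44 ≈ 16.978 million.
After the change m₂ = (1 + 0.4039) / (0.19 + 0.112 + 0.4039) ≈ 1.98881, so M₂ = 1.98881 × 8.44 ≈ 16.7856 million.
ΔM = M₂ − M₁ = 16.7856 − 16.978 = -0.1924 million.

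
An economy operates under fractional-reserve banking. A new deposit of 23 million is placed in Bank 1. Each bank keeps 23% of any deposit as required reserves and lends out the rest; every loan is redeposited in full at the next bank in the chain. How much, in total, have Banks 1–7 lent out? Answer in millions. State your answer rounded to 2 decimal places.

64.64 million

Bank i lends (1 − rr)^i of the original deposit: Bank 1 lends 23·0.7700 = 17.7100, Bank 2 lends 23·0.7700² = 13.6367, and so on.
Summing a geometric series: total = 23·[0.7700·(1 − 0.7700^7) / (1 − 0.7700)] ≈ 64.6426 million.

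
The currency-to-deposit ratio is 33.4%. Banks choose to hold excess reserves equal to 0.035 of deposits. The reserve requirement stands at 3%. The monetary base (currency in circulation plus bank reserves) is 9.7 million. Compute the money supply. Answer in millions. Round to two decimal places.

The money multiplier is m = (1 + c) / (rr + e + c) = (1 + 0.334) / (0.03 + 0.035 + 0.334) ≈ 3.3434.
So M = m × MB = 3.3434 × 9.7 ≈ 32.431 million.

32.43 million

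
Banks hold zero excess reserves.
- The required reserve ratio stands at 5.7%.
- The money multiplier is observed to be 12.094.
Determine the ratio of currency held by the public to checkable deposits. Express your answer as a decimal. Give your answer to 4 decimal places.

0.0280

Using m = 12.094. From m = (1 + c)/(c + rr + e), rearranging gives 1 + c = m·(c + rr + e), so c·(1 − m) = m·(rr + e) − 1.
Hence c = [m·(rr + e) − 1]/(1 − m) = [12.094 × (0.057 + 0) − 1] / (1 − 12.094) ≈ 0.028001.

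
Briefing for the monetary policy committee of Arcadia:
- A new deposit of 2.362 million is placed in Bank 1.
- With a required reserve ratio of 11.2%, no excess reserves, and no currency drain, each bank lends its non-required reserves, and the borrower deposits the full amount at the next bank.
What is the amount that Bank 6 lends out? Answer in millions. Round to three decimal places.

Each bank lends a fraction (1 − rr) = 0.8880 of the deposit it receives, so Bank 6 receives 2.362·0.8880^5 and lends 2.362·0.8880^6 ≈ 1.1581 million.

1.158 million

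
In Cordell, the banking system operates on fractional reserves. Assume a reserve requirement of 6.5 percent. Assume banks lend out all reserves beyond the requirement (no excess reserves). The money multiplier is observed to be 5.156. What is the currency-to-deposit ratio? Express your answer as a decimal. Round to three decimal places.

0.160

Using m = 5.156. From m = (1 + c)/(c + rr + e), rearranging gives 1 + c = m·(c + rr + e), so c·(1 − m) = m·(rr + e) − 1.
Hence c = [m·(rr + e) − 1]/(1 − m) = [5.156 × (0.065 + 0) − 1] / (1 − 5.156) ≈ 0.159976.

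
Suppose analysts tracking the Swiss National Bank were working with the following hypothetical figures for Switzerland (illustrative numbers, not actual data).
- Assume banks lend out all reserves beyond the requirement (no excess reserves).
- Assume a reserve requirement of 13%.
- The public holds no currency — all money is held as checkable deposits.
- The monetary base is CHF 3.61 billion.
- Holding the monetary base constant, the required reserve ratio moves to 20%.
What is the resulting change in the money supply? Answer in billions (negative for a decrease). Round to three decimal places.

-9.719 billion

Initially m₁ = 1 / (0.13) ≈ 7.69231, so M₁ = 7.69231 × 3.61 ≈ 27.7692 billion.
After the change m₂ = 1 / (0.2) = 5, so M₂ = 5 × 3.61 = 18.05 billion.
ΔM = M₂ − M₁ = 18.05 − 27.7692 = -9.7192 billion.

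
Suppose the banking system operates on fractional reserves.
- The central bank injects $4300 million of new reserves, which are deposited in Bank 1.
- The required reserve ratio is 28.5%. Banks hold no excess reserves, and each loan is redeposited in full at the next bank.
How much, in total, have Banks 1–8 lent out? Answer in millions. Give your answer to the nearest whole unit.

$10051 million

Bank i lends (1 − rr)^i of the original deposit: Bank 1 lends 4300·0.7150 = 3074.5000, Bank 2 lends 4300·0.7150² = 2198.2675, and so on.
Summing a geometric series: total = 4300·[0.7150·(1 − 0.7150^8) / (1 − 0.7150)] ≈ 10050.8712 million.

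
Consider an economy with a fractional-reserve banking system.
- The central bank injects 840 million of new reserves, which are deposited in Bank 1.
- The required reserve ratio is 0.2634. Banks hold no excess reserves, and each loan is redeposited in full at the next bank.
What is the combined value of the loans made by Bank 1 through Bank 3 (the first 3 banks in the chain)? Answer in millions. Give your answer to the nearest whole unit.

Bank i lends (1 − rr)^i of the original deposit: Bank 1 lends 840·0.7366 = 618.7440, Bank 2 lends 840·0.7366² ≈ 455.7668, and so on.
Summing a geometric series: total = 840·[0.7366·(1 − 0.7366^3) / (1 − 0.7366)] ≈ 1410.2287 million.

1410 million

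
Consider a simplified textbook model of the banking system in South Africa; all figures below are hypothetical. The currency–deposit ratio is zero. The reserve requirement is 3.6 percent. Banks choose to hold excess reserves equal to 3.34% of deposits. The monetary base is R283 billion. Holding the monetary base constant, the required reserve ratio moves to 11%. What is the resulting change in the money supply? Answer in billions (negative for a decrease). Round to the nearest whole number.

Initially m₁ = 1 / (0.036 + 0.0334) ≈ 14.4092, so M₁ = 14.4092 × 283 = 4077.8036 billion.
After the change m₂ = 1 / (0.11 + 0.0334) ≈ 6.9735, so M₂ = 6.9735 × 283 = 1973.5005 billion.
ΔM = M₂ − M₁ = 1973.5005 − 4077.8036 = -2104.3031 billion.

-2104 billion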